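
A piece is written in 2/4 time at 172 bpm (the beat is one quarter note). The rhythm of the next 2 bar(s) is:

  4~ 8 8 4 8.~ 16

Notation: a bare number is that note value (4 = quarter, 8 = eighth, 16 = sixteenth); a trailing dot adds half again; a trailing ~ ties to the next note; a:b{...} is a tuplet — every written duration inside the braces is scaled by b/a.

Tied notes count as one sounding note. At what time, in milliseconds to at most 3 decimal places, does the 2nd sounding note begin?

1. 0.0ms @ 0 + 523.256ms (3/2)
2. 523.256ms @ 3/2 + 174.419ms (1/2)
3. 697.674ms @ 2 + 348.837ms (1)
4. 1046.512ms @ 3 + 348.837ms (1)

note 2 onset = 3/2b = 523.256ms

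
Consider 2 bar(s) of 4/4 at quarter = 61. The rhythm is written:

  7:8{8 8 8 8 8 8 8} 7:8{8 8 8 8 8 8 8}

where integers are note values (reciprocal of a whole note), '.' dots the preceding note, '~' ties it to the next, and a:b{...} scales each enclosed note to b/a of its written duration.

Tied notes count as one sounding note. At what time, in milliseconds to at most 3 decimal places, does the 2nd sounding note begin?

1. 0.0ms @ 0 + 562.061ms (4/7)
2. 562.061ms @ 4/7 + 562.061ms (4/7)
3. 1124.122ms @ 8/7 + 562.061ms (4/7)
4. 1686.183ms @ 12/7 + 562.061ms (4/7)
5. 2248.244ms @ 16/7 + 562.061ms (4/7)
6. 2810.304ms @ 20/7 + 562.061ms (4/7)
7. 3372.365ms @ 24/7 + 562.061ms (4/7)
8. 3934.426ms @ 4 + 562.061ms (4/7)
9. 4496.487ms @ 32/7 + 562.061ms (4/7)
10. 5058.548ms @ 36/7 + 562.061ms (4/7)
11. 5620.609ms @ 40/7 + 562.061ms (4/7)
12. 6182.67ms @ 44/7 + 562.061ms (4/7)
13. 6744.731ms @ 48/7 + 562.061ms (4/7)
14. 7306.792ms @ 52/7 + 562.061ms (4/7)

note 2 onset = 4/7b = 562.061ms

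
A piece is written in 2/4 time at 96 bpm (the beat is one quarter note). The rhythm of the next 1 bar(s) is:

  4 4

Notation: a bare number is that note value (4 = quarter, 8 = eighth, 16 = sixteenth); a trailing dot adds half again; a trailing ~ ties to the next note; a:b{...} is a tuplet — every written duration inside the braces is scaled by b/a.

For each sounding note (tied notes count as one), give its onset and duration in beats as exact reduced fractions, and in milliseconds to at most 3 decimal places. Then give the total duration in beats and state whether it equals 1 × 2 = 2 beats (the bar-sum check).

1) 0.0ms=0b +625.0ms=1b
2) 625.0ms=1b +625.0ms=1b
Σ=2b of 2 (96bpm 2/4) — PASS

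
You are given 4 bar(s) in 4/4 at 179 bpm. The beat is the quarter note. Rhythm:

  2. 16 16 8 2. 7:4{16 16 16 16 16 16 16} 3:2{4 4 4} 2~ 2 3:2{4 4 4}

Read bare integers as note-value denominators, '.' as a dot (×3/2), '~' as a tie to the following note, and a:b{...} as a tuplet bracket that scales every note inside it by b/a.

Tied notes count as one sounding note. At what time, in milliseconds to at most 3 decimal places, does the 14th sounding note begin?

note 14 onset = 26/3b = 2905.028ms

1. 0.0ms @ 0 + 1005.587ms (3)
2. 1005.587ms @ 3 + 83.799ms (1/4)
3. 1089.385ms @ 13/4 + 83.799ms (1/4)
4. 1173.184ms @ 7/2 + 167.598ms (1/2)
5. 1340.782ms @ 4 + 1005.587ms (3)
6. 2346.369ms @ 7 + 47.885ms (1/7)
7. 2394.254ms @ 50/7 + 47.885ms (1/7)
8. 2442.139ms @ 51/7 + 47.885ms (1/7)
9. 2490.024ms @ 52/7 + 47.885ms (1/7)
10. 2537.909ms @ 53/7 + 47.885ms (1/7)
11. 2585.794ms @ 54/7 + 47.885ms (1/7)
12. 2633.679ms @ 55/7 + 47.885ms (1/7)
13. 2681.564ms @ 8 + 223.464ms (2/3)
14. 2905.028ms @ 26/3 + 223.464ms (2/3)
15. 3128.492ms @ 28/3 + 223.464ms (2/3)
16. 3351.955ms @ 10 + 1340.782ms (4)
17. 4692.737ms @ 14 + 223.464ms (2/3)
18. 4916.201ms @ 44/3 + 223.464ms (2/3)
19. 5139.665ms @ 46/3 + 223.464ms (2/3)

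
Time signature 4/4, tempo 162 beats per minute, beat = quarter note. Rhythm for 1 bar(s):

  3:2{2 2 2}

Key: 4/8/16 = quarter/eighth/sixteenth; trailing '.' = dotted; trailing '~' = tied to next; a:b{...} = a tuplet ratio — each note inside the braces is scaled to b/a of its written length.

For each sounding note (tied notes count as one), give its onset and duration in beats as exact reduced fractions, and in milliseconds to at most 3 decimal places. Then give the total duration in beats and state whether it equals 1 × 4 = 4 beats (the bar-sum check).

1) 0.0ms=0b +493.827ms=4/3b
2) 493.827ms=4/3b +493.827ms=4/3b
3) 987.654ms=8/3b +493.827ms=4/3b
Σ=4b of 4 (162bpm 4/4) — PASS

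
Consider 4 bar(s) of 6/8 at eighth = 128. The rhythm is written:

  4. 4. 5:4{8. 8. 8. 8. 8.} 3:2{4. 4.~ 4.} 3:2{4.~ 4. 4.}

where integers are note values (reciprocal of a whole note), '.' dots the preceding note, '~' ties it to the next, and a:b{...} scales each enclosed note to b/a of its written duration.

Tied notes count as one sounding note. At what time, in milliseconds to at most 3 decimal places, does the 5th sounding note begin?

note 5 onset = 42/5b = 3937.5ms

1. 0.0ms @ 0 + 1406.25ms (3)
2. 1406.25ms @ 3 + 1406.25ms (3)
3. 2812.5ms @ 6 + 562.5ms (6/5)
4. 3375.0ms @ 36/5 + 562.5ms (6/5)
5. 3937.5ms @ 42/5 + 562.5ms (6/5)
6. 4500.0ms @ 48/5 + 562.5ms (6/5)
7. 5062.5ms @ 54/5 + 562.5ms (6/5)
8. 5625.0ms @ 12 + 937.5ms (2)
9. 6562.5ms @ 14 + 1875.0ms (4)
10. 8437.5ms @ 18 + 1875.0ms (4)
11. 10312.5ms @ 22 + 937.5ms (2)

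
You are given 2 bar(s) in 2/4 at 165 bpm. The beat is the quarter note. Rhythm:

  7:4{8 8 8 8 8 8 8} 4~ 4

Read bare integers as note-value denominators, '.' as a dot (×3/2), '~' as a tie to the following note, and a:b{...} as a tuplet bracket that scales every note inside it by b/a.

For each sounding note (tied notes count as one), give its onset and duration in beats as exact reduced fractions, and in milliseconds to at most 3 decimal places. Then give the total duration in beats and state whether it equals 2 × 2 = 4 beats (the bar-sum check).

1) 0.0ms=0b +103.896ms=2/7b
2) 103.896ms=2/7b +103.896ms=2/7b
3) 207.792ms=4/7b +103.896ms=2/7b
4) 311.688ms=6/7b +103.896ms=2/7b
5) 415.584ms=8/7b +103.896ms=2/7b
6) 519.481ms=10/7b +103.896ms=2/7b
7) 623.377ms=12/7b +103.896ms=2/7b
8) 727.273ms=2b +727.273ms=2b
Σ=4b of 4 (165bpm 2/4) — PASS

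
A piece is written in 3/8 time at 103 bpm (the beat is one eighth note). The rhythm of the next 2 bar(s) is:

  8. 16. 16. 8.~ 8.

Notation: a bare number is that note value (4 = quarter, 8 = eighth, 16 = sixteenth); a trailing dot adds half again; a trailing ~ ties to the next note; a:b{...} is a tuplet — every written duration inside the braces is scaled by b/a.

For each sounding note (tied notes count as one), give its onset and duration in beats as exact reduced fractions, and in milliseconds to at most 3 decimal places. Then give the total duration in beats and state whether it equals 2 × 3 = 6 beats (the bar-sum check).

1) 0.0ms=0b +873.786ms=3/2b
2) 873.786ms=3/2b +436.893ms=3/4b
3) 1310.68ms=9/4b +436.893ms=3/4b
4) 1747.573ms=3b +1747.573ms=3b
Σ=6b of 6 (103bpm 3/8) — PASS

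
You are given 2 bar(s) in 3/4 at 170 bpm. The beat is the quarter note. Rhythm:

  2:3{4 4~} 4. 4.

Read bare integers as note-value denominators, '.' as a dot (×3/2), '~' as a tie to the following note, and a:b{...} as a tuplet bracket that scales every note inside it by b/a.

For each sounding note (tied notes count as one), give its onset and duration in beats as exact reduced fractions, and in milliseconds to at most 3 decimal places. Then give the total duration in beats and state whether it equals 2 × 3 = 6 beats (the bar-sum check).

1) 0.0ms=0b +529.412ms=3/2b
2) 529.412ms=3/2b +1058.824ms=3b
3) 1588.235ms=9/2b +529.412ms=3/2b
Σ=6b of 6 (170bpm 3/4) — PASS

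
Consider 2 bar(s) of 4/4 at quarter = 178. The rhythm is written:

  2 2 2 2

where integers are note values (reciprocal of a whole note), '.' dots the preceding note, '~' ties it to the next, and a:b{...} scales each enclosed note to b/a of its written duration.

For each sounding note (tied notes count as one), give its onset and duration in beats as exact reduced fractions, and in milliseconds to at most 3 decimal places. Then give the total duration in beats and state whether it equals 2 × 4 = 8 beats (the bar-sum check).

1) 0.0ms=0b +674.157ms=2b
2) 674.157ms=2b +674.157ms=2b
3) 1348.315ms=4b +674.157ms=2b
4) 2022.472ms=6b +674.157ms=2b
Σ=8b of 8 (178bpm 4/4) — PASS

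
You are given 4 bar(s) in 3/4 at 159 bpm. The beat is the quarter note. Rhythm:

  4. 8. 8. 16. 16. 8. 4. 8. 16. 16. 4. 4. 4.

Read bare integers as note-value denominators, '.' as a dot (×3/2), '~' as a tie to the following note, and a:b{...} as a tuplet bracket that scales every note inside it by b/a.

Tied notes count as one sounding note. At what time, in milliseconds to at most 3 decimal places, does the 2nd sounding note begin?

1. 0.0ms @ 0 + 566.038ms (3/2)
2. 566.038ms @ 3/2 + 283.019ms (3/4)
3. 849.057ms @ 9/4 + 283.019ms (3/4)
4. 1132.075ms @ 3 + 141.509ms (3/8)
5. 1273.585ms @ 27/8 + 141.509ms (3/8)
6. 1415.094ms @ 15/4 + 283.019ms (3/4)
7. 1698.113ms @ 9/2 + 566.038ms (3/2)
8. 2264.151ms @ 6 + 283.019ms (3/4)
9. 2547.17ms @ 27/4 + 141.509ms (3/8)
10. 2688.679ms @ 57/8 + 141.509ms (3/8)
11. 2830.189ms @ 15/2 + 566.038ms (3/2)
12. 3396.226ms @ 9 + 566.038ms (3/2)
13. 3962.264ms @ 21/2 + 566.038ms (3/2)

note 2 onset = 3/2b = 566.038ms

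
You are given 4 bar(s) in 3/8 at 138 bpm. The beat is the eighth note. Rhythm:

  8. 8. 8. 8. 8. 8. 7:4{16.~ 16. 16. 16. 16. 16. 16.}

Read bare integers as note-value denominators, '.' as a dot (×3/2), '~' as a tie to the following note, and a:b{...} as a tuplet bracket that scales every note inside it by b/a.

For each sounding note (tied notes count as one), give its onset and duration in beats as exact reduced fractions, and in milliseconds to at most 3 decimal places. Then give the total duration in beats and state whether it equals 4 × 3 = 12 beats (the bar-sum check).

1) 0.0ms=0b +652.174ms=3/2b
2) 652.174ms=3/2b +652.174ms=3/2b
3) 1304.348ms=3b +652.174ms=3/2b
4) 1956.522ms=9/2b +652.174ms=3/2b
5) 2608.696ms=6b +652.174ms=3/2b
6) 3260.87ms=15/2b +652.174ms=3/2b
7) 3913.043ms=9b +372.671ms=6/7b
8) 4285.714ms=69/7b +186.335ms=3/7b
9) 4472.05ms=72/7b +186.335ms=3/7b
10) 4658.385ms=75/7b +186.335ms=3/7b
11) 4844.72ms=78/7b +186.335ms=3/7b
12) 5031.056ms=81/7b +186.335ms=3/7b
Σ=12b of 12 (138bpm 3/8) — PASS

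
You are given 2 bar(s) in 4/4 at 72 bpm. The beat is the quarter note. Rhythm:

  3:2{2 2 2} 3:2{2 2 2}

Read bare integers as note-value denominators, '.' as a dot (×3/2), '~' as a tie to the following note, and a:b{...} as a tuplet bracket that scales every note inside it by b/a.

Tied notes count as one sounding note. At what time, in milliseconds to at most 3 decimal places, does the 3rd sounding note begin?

note 3 onset = 8/3b = 2222.222ms

1. 0.0ms @ 0 + 1111.111ms (4/3)
2. 1111.111ms @ 4/3 + 1111.111ms (4/3)
3. 2222.222ms @ 8/3 + 1111.111ms (4/3)
4. 3333.333ms @ 4 + 1111.111ms (4/3)
5. 4444.444ms @ 16/3 + 1111.111ms (4/3)
6. 5555.556ms @ 20/3 + 1111.111ms (4/3)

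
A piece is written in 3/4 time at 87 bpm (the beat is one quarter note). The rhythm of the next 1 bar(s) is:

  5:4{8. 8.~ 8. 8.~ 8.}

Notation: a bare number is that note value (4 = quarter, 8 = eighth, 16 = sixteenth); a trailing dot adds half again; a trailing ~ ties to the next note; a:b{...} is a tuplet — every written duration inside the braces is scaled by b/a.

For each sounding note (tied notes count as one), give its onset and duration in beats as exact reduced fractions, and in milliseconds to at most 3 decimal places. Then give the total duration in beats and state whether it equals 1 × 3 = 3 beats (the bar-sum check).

1) 0.0ms=0b +413.793ms=3/5b
2) 413.793ms=3/5b +827.586ms=6/5b
3) 1241.379ms=9/5b +827.586ms=6/5b
Σ=3b of 3 (87bpm 3/4) — PASS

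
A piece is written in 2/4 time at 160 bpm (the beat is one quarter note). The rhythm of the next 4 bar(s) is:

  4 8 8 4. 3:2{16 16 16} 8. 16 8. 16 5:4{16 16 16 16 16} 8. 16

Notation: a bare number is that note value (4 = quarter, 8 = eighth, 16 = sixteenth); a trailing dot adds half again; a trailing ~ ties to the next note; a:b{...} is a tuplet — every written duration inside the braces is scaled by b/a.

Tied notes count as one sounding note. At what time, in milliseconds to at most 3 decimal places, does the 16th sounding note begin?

1. 0.0ms @ 0 + 375.0ms (1)
2. 375.0ms @ 1 + 187.5ms (1/2)
3. 562.5ms @ 3/2 + 187.5ms (1/2)
4. 750.0ms @ 2 + 562.5ms (3/2)
5. 1312.5ms @ 7/2 + 62.5ms (1/6)
6. 1375.0ms @ 11/3 + 62.5ms (1/6)
7. 1437.5ms @ 23/6 + 62.5ms (1/6)
8. 1500.0ms @ 4 + 281.25ms (3/4)
9. 1781.25ms @ 19/4 + 93.75ms (1/4)
10. 1875.0ms @ 5 + 281.25ms (3/4)
11. 2156.25ms @ 23/4 + 93.75ms (1/4)
12. 2250.0ms @ 6 + 75.0ms (1/5)
13. 2325.0ms @ 31/5 + 75.0ms (1/5)
14. 2400.0ms @ 32/5 + 75.0ms (1/5)
15. 2475.0ms @ 33/5 + 75.0ms (1/5)
16. 2550.0ms @ 34/5 + 75.0ms (1/5)
17. 2625.0ms @ 7 + 281.25ms (3/4)
18. 2906.25ms @ 31/4 + 93.75ms (1/4)

note 16 onset = 34/5b = 2550.0ms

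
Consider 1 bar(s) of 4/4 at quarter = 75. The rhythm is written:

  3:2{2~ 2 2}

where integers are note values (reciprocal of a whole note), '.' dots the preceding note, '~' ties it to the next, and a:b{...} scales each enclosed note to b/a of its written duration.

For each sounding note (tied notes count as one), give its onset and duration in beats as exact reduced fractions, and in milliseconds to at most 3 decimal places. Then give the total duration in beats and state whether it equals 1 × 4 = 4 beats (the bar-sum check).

1) 0.0ms=0b +2133.333ms=8/3b
2) 2133.333ms=8/3b +1066.667ms=4/3b
Σ=4b of 4 (75bpm 4/4) — PASS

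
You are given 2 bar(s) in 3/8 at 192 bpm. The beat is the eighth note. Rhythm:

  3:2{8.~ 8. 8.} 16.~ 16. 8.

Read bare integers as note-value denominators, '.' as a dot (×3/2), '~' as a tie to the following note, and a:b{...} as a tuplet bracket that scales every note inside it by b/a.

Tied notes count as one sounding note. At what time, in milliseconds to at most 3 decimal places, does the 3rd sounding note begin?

note 3 onset = 3b = 937.5ms

1. 0.0ms @ 0 + 625.0ms (2)
2. 625.0ms @ 2 + 312.5ms (1)
3. 937.5ms @ 3 + 468.75ms (3/2)
4. 1406.25ms @ 9/2 + 468.75ms (3/2)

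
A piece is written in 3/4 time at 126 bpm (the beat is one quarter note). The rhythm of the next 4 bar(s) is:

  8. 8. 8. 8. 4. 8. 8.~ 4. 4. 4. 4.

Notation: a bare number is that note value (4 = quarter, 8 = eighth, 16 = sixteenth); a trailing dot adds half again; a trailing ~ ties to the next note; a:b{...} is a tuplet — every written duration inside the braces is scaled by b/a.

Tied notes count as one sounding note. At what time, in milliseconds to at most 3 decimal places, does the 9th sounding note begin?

1. 0.0ms @ 0 + 357.143ms (3/4)
2. 357.143ms @ 3/4 + 357.143ms (3/4)
3. 714.286ms @ 3/2 + 357.143ms (3/4)
4. 1071.429ms @ 9/4 + 357.143ms (3/4)
5. 1428.571ms @ 3 + 714.286ms (3/2)
6. 2142.857ms @ 9/2 + 357.143ms (3/4)
7. 2500.0ms @ 21/4 + 1071.429ms (9/4)
8. 3571.429ms @ 15/2 + 714.286ms (3/2)
9. 4285.714ms @ 9 + 714.286ms (3/2)
10. 5000.0ms @ 21/2 + 714.286ms (3/2)

note 9 onset = 9b = 4285.714ms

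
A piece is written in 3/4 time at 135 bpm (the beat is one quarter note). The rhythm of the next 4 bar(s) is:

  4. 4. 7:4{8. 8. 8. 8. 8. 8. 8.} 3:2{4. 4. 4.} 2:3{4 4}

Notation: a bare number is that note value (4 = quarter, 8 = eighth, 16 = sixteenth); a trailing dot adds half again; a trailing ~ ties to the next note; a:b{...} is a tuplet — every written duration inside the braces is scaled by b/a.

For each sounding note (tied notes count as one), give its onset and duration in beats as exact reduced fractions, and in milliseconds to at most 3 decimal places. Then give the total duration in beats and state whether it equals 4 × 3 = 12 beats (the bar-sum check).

1) 0.0ms=0b +666.667ms=3/2b
2) 666.667ms=3/2b +666.667ms=3/2b
3) 1333.333ms=3b +190.476ms=3/7b
4) 1523.81ms=24/7b +190.476ms=3/7b
5) 1714.286ms=27/7b +190.476ms=3/7b
6) 1904.762ms=30/7b +190.476ms=3/7b
7) 2095.238ms=33/7b +190.476ms=3/7b
8) 2285.714ms=36/7b +190.476ms=3/7b
9) 2476.19ms=39/7b +190.476ms=3/7b
10) 2666.667ms=6b +444.444ms=1b
11) 3111.111ms=7b +444.444ms=1b
12) 3555.556ms=8b +444.444ms=1b
13) 4000.0ms=9b +666.667ms=3/2b
14) 4666.667ms=21/2b +666.667ms=3/2b
Σ=12b of 12 (135bpm 3/4) — PASS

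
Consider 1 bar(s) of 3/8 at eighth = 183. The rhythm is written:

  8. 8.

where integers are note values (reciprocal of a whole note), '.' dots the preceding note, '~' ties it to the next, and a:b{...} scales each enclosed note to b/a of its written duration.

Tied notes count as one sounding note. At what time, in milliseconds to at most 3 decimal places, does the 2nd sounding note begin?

note 2 onset = 3/2b = 491.803ms

1. 0.0ms @ 0 + 491.803ms (3/2)
2. 491.803ms @ 3/2 + 491.803ms (3/2)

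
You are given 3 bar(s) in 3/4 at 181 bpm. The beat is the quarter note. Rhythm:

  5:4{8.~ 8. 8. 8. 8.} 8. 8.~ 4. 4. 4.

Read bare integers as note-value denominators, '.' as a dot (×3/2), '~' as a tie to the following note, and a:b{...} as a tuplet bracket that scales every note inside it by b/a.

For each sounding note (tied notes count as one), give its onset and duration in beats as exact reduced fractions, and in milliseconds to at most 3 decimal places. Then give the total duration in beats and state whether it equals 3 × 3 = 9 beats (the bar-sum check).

1) 0.0ms=0b +397.79ms=6/5b
2) 397.79ms=6/5b +198.895ms=3/5b
3) 596.685ms=9/5b +198.895ms=3/5b
4) 795.58ms=12/5b +198.895ms=3/5b
5) 994.475ms=3b +248.619ms=3/4b
6) 1243.094ms=15/4b +745.856ms=9/4b
7) 1988.95ms=6b +497.238ms=3/2b
8) 2486.188ms=15/2b +497.238ms=3/2b
Σ=9b of 9 (181bpm 3/4) — PASS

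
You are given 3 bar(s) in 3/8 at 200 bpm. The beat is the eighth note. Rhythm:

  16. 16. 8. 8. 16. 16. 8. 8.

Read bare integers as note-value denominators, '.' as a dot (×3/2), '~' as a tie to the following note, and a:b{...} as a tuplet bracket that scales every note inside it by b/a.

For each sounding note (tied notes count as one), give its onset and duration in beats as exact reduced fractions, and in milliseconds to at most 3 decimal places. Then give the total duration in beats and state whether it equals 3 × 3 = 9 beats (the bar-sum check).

1) 0.0ms=0b +225.0ms=3/4b
2) 225.0ms=3/4b +225.0ms=3/4b
3) 450.0ms=3/2b +450.0ms=3/2b
4) 900.0ms=3b +450.0ms=3/2b
5) 1350.0ms=9/2b +225.0ms=3/4b
6) 1575.0ms=21/4b +225.0ms=3/4b
7) 1800.0ms=6b +450.0ms=3/2b
8) 2250.0ms=15/2b +450.0ms=3/2b
Σ=9b of 9 (200bpm 3/8) — PASS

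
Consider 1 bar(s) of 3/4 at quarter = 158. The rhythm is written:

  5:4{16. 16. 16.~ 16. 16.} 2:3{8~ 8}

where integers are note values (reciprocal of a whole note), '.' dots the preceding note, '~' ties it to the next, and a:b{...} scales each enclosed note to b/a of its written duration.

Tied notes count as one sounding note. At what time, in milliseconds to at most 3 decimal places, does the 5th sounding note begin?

note 5 onset = 3/2b = 569.62ms

1. 0.0ms @ 0 + 113.924ms (3/10)
2. 113.924ms @ 3/10 + 113.924ms (3/10)
3. 227.848ms @ 3/5 + 227.848ms (3/5)
4. 455.696ms @ 6/5 + 113.924ms (3/10)
5. 569.62ms @ 3/2 + 569.62ms (3/2)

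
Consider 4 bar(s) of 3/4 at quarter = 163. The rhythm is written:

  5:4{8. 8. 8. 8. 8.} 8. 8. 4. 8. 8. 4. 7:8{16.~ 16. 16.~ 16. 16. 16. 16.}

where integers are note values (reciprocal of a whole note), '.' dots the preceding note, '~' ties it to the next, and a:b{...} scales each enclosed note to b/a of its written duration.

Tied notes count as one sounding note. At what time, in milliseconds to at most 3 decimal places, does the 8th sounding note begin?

note 8 onset = 9/2b = 1656.442ms

1. 0.0ms @ 0 + 220.859ms (3/5)
2. 220.859ms @ 3/5 + 220.859ms (3/5)
3. 441.718ms @ 6/5 + 220.859ms (3/5)
4. 662.577ms @ 9/5 + 220.859ms (3/5)
5. 883.436ms @ 12/5 + 220.859ms (3/5)
6. 1104.294ms @ 3 + 276.074ms (3/4)
7. 1380.368ms @ 15/4 + 276.074ms (3/4)
8. 1656.442ms @ 9/2 + 552.147ms (3/2)
9. 2208.589ms @ 6 + 276.074ms (3/4)
10. 2484.663ms @ 27/4 + 276.074ms (3/4)
11. 2760.736ms @ 15/2 + 552.147ms (3/2)
12. 3312.883ms @ 9 + 315.513ms (6/7)
13. 3628.396ms @ 69/7 + 315.513ms (6/7)
14. 3943.909ms @ 75/7 + 157.756ms (3/7)
15. 4101.665ms @ 78/7 + 157.756ms (3/7)
16. 4259.422ms @ 81/7 + 157.756ms (3/7)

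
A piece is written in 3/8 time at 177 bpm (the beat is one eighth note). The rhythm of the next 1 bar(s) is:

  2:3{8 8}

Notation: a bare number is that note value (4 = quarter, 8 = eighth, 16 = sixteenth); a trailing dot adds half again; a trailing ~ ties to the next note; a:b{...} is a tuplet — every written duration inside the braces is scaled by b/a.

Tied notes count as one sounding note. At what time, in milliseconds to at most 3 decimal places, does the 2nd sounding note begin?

1. 0.0ms @ 0 + 508.475ms (3/2)
2. 508.475ms @ 3/2 + 508.475ms (3/2)

note 2 onset = 3/2b = 508.475ms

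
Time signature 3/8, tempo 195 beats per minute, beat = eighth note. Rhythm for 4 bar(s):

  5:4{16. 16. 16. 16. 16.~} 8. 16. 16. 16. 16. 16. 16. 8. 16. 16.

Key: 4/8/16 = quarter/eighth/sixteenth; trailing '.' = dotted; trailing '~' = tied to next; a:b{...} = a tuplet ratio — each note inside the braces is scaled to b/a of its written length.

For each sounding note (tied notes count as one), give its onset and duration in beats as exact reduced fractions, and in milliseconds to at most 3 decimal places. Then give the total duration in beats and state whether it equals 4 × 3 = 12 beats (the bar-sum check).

1) 0.0ms=0b +184.615ms=3/5b
2) 184.615ms=3/5b +184.615ms=3/5b
3) 369.231ms=6/5b +184.615ms=3/5b
4) 553.846ms=9/5b +184.615ms=3/5b
5) 738.462ms=12/5b +646.154ms=21/10b
6) 1384.615ms=9/2b +230.769ms=3/4b
7) 1615.385ms=21/4b +230.769ms=3/4b
8) 1846.154ms=6b +230.769ms=3/4b
9) 2076.923ms=27/4b +230.769ms=3/4b
10) 2307.692ms=15/2b +230.769ms=3/4b
11) 2538.462ms=33/4b +230.769ms=3/4b
12) 2769.231ms=9b +461.538ms=3/2b
13) 3230.769ms=21/2b +230.769ms=3/4b
14) 3461.538ms=45/4b +230.769ms=3/4b
Σ=12b of 12 (195bpm 3/8) — PASS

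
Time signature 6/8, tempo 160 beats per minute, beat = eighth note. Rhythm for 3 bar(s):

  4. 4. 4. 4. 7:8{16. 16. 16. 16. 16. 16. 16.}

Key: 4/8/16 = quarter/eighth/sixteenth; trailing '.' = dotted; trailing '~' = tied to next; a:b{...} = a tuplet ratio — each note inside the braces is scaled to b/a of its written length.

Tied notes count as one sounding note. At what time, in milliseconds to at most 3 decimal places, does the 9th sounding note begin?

1. 0.0ms @ 0 + 1125.0ms (3)
2. 1125.0ms @ 3 + 1125.0ms (3)
3. 2250.0ms @ 6 + 1125.0ms (3)
4. 3375.0ms @ 9 + 1125.0ms (3)
5. 4500.0ms @ 12 + 321.429ms (6/7)
6. 4821.429ms @ 90/7 + 321.429ms (6/7)
7. 5142.857ms @ 96/7 + 321.429ms (6/7)
8. 5464.286ms @ 102/7 + 321.429ms (6/7)
9. 5785.714ms @ 108/7 + 321.429ms (6/7)
10. 6107.143ms @ 114/7 + 321.429ms (6/7)
11. 6428.571ms @ 120/7 + 321.429ms (6/7)

note 9 onset = 108/7b = 5785.714ms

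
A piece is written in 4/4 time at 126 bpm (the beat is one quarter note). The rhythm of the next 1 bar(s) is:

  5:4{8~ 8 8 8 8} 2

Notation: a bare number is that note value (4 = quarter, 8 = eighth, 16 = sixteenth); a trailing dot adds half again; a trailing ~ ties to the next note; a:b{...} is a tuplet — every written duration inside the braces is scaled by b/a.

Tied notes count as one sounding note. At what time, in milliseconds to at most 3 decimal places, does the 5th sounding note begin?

1. 0.0ms @ 0 + 380.952ms (4/5)
2. 380.952ms @ 4/5 + 190.476ms (2/5)
3. 571.429ms @ 6/5 + 190.476ms (2/5)
4. 761.905ms @ 8/5 + 190.476ms (2/5)
5. 952.381ms @ 2 + 952.381ms (2)

note 5 onset = 2b = 952.381ms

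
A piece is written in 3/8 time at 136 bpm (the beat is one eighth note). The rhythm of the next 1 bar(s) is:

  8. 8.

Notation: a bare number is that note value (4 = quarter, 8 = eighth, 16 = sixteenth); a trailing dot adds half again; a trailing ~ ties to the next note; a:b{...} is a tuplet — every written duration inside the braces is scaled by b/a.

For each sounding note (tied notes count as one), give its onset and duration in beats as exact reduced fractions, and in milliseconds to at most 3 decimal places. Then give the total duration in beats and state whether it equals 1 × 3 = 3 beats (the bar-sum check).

1) 0.0ms=0b +661.765ms=3/2b
2) 661.765ms=3/2b +661.765ms=3/2b
Σ=3b of 3 (136bpm 3/8) — PASS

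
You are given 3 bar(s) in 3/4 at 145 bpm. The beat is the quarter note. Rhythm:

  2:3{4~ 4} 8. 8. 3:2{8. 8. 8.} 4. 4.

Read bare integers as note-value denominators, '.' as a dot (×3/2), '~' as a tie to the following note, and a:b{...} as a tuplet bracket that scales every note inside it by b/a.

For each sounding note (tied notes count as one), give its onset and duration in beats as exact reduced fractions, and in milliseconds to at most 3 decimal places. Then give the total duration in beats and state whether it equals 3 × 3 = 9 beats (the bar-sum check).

1) 0.0ms=0b +1241.379ms=3b
2) 1241.379ms=3b +310.345ms=3/4b
3) 1551.724ms=15/4b +310.345ms=3/4b
4) 1862.069ms=9/2b +206.897ms=1/2b
5) 2068.966ms=5b +206.897ms=1/2b
6) 2275.862ms=11/2b +206.897ms=1/2b
7) 2482.759ms=6b +620.69ms=3/2b
8) 3103.448ms=15/2b +620.69ms=3/2b
Σ=9b of 9 (145bpm 3/4) — PASS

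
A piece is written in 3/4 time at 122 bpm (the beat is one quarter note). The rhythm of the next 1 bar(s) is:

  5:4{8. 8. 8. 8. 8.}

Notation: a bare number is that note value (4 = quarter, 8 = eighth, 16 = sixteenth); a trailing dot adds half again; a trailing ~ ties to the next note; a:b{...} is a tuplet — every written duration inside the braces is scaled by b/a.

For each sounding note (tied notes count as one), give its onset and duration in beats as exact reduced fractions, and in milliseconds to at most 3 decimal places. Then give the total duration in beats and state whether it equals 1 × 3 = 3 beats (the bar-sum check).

1) 0.0ms=0b +295.082ms=3/5b
2) 295.082ms=3/5b +295.082ms=3/5b
3) 590.164ms=6/5b +295.082ms=3/5b
4) 885.246ms=9/5b +295.082ms=3/5b
5) 1180.328ms=12/5b +295.082ms=3/5b
Σ=3b of 3 (122bpm 3/4) — PASS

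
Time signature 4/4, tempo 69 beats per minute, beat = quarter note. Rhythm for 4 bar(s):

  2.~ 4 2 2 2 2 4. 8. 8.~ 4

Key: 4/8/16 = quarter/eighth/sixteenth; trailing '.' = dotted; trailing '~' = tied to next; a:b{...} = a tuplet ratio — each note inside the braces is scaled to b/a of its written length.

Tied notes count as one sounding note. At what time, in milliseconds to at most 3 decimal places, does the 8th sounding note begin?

1. 0.0ms @ 0 + 3478.261ms (4)
2. 3478.261ms @ 4 + 1739.13ms (2)
3. 5217.391ms @ 6 + 1739.13ms (2)
4. 6956.522ms @ 8 + 1739.13ms (2)
5. 8695.652ms @ 10 + 1739.13ms (2)
6. 10434.783ms @ 12 + 1304.348ms (3/2)
7. 11739.13ms @ 27/2 + 652.174ms (3/4)
8. 12391.304ms @ 57/4 + 1521.739ms (7/4)

note 8 onset = 57/4b = 12391.304ms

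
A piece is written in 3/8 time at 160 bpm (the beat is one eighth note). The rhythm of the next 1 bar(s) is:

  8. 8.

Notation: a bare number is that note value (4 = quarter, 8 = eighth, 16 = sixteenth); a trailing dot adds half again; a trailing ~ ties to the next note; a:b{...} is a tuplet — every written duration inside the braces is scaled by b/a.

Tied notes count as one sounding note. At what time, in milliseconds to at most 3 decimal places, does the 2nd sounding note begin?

1. 0.0ms @ 0 + 562.5ms (3/2)
2. 562.5ms @ 3/2 + 562.5ms (3/2)

note 2 onset = 3/2b = 562.5ms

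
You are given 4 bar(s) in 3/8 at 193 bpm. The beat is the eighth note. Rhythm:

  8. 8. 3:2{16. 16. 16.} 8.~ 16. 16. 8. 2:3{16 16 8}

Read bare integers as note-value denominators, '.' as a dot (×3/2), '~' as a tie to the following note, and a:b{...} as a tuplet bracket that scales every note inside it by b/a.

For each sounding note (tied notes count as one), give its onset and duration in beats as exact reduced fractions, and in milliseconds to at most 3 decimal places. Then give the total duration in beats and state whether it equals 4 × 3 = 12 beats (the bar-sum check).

1) 0.0ms=0b +466.321ms=3/2b
2) 466.321ms=3/2b +466.321ms=3/2b
3) 932.642ms=3b +155.44ms=1/2b
4) 1088.083ms=7/2b +155.44ms=1/2b
5) 1243.523ms=4b +155.44ms=1/2b
6) 1398.964ms=9/2b +699.482ms=9/4b
7) 2098.446ms=27/4b +233.161ms=3/4b
8) 2331.606ms=15/2b +466.321ms=3/2b
9) 2797.927ms=9b +233.161ms=3/4b
10) 3031.088ms=39/4b +233.161ms=3/4b
11) 3264.249ms=21/2b +466.321ms=3/2b
Σ=12b of 12 (193bpm 3/8) — PASS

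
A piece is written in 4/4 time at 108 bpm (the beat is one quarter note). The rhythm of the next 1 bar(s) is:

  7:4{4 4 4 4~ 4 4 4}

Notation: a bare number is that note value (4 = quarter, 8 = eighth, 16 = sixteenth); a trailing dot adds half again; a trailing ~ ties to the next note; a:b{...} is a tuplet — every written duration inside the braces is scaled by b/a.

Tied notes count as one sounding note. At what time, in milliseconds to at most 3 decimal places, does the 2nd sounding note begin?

note 2 onset = 4/7b = 317.46ms

1. 0.0ms @ 0 + 317.46ms (4/7)
2. 317.46ms @ 4/7 + 317.46ms (4/7)
3. 634.921ms @ 8/7 + 317.46ms (4/7)
4. 952.381ms @ 12/7 + 634.921ms (8/7)
5. 1587.302ms @ 20/7 + 317.46ms (4/7)
6. 1904.762ms @ 24/7 + 317.46ms (4/7)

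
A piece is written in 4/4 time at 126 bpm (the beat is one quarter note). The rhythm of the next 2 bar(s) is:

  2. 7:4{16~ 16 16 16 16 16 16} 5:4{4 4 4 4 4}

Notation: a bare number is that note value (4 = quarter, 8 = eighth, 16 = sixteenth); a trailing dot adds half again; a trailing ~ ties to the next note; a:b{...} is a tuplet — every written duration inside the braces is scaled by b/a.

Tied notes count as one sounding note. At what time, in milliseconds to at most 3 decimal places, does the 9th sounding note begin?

1. 0.0ms @ 0 + 1428.571ms (3)
2. 1428.571ms @ 3 + 136.054ms (2/7)
3. 1564.626ms @ 23/7 + 68.027ms (1/7)
4. 1632.653ms @ 24/7 + 68.027ms (1/7)
5. 1700.68ms @ 25/7 + 68.027ms (1/7)
6. 1768.707ms @ 26/7 + 68.027ms (1/7)
7. 1836.735ms @ 27/7 + 68.027ms (1/7)
8. 1904.762ms @ 4 + 380.952ms (4/5)
9. 2285.714ms @ 24/5 + 380.952ms (4/5)
10. 2666.667ms @ 28/5 + 380.952ms (4/5)
11. 3047.619ms @ 32/5 + 380.952ms (4/5)
12. 3428.571ms @ 36/5 + 380.952ms (4/5)

note 9 onset = 24/5b = 2285.714ms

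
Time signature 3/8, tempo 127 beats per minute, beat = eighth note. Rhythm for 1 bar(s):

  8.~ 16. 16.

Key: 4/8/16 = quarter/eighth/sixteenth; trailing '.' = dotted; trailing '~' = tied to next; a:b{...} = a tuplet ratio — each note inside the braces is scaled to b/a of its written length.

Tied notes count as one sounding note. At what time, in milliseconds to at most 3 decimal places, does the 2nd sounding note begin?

note 2 onset = 9/4b = 1062.992ms

1. 0.0ms @ 0 + 1062.992ms (9/4)
2. 1062.992ms @ 9/4 + 354.331ms (3/4)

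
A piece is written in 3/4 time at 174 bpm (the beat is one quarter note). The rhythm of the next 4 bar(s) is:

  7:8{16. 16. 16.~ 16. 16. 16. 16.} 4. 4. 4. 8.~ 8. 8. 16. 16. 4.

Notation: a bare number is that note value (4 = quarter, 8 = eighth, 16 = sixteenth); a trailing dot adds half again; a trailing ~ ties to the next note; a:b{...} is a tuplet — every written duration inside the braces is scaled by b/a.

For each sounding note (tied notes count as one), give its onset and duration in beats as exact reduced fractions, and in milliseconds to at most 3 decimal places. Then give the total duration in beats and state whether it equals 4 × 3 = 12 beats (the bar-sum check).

1) 0.0ms=0b +147.783ms=3/7b
2) 147.783ms=3/7b +147.783ms=3/7b
3) 295.567ms=6/7b +295.567ms=6/7b
4) 591.133ms=12/7b +147.783ms=3/7b
5) 738.916ms=15/7b +147.783ms=3/7b
6) 886.7ms=18/7b +147.783ms=3/7b
7) 1034.483ms=3b +517.241ms=3/2b
8) 1551.724ms=9/2b +517.241ms=3/2b
9) 2068.966ms=6b +517.241ms=3/2b
10) 2586.207ms=15/2b +517.241ms=3/2b
11) 3103.448ms=9b +258.621ms=3/4b
12) 3362.069ms=39/4b +129.31ms=3/8b
13) 3491.379ms=81/8b +129.31ms=3/8b
14) 3620.69ms=21/2b +517.241ms=3/2b
Σ=12b of 12 (174bpm 3/4) — PASS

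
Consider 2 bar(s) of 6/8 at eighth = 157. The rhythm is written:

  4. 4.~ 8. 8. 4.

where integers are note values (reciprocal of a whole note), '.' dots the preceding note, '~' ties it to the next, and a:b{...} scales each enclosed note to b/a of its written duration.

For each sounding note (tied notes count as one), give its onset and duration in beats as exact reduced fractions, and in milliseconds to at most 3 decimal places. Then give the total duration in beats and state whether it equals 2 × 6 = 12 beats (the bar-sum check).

1) 0.0ms=0b +1146.497ms=3b
2) 1146.497ms=3b +1719.745ms=9/2b
3) 2866.242ms=15/2b +573.248ms=3/2b
4) 3439.49ms=9b +1146.497ms=3b
Σ=12b of 12 (157bpm 6/8) — PASS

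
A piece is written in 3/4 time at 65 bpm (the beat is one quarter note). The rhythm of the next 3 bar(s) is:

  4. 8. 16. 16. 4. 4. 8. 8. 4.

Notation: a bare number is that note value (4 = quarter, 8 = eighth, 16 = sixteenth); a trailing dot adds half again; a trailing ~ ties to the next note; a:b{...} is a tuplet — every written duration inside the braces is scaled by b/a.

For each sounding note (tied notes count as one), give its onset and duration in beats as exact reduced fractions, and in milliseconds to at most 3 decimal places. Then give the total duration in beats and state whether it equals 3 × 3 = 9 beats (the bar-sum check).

1) 0.0ms=0b +1384.615ms=3/2b
2) 1384.615ms=3/2b +692.308ms=3/4b
3) 2076.923ms=9/4b +346.154ms=3/8b
4) 2423.077ms=21/8b +346.154ms=3/8b
5) 2769.231ms=3b +1384.615ms=3/2b
6) 4153.846ms=9/2b +1384.615ms=3/2b
7) 5538.462ms=6b +692.308ms=3/4b
8) 6230.769ms=27/4b +692.308ms=3/4b
9) 6923.077ms=15/2b +1384.615ms=3/2b
Σ=9b of 9 (65bpm 3/4) — PASS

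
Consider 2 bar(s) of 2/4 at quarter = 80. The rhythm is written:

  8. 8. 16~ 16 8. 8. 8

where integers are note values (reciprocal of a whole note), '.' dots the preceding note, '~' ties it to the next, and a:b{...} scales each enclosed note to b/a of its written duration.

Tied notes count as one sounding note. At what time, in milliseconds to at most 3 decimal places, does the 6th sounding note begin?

1. 0.0ms @ 0 + 562.5ms (3/4)
2. 562.5ms @ 3/4 + 562.5ms (3/4)
3. 1125.0ms @ 3/2 + 375.0ms (1/2)
4. 1500.0ms @ 2 + 562.5ms (3/4)
5. 2062.5ms @ 11/4 + 562.5ms (3/4)
6. 2625.0ms @ 7/2 + 375.0ms (1/2)

note 6 onset = 7/2b = 2625.0ms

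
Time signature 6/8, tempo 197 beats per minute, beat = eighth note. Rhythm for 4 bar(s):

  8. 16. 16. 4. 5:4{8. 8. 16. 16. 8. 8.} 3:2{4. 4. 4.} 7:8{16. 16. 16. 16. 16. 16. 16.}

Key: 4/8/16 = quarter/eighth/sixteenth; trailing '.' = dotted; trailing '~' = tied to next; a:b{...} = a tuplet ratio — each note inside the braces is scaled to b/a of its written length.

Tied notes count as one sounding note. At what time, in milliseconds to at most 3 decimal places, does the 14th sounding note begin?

note 14 onset = 18b = 5482.234ms

1. 0.0ms @ 0 + 456.853ms (3/2)
2. 456.853ms @ 3/2 + 228.426ms (3/4)
3. 685.279ms @ 9/4 + 228.426ms (3/4)
4. 913.706ms @ 3 + 913.706ms (3)
5. 1827.411ms @ 6 + 365.482ms (6/5)
6. 2192.893ms @ 36/5 + 365.482ms (6/5)
7. 2558.376ms @ 42/5 + 182.741ms (3/5)
8. 2741.117ms @ 9 + 182.741ms (3/5)
9. 2923.858ms @ 48/5 + 365.482ms (6/5)
10. 3289.34ms @ 54/5 + 365.482ms (6/5)
11. 3654.822ms @ 12 + 609.137ms (2)
12. 4263.959ms @ 14 + 609.137ms (2)
13. 4873.096ms @ 16 + 609.137ms (2)
14. 5482.234ms @ 18 + 261.059ms (6/7)
15. 5743.292ms @ 132/7 + 261.059ms (6/7)
16. 6004.351ms @ 138/7 + 261.059ms (6/7)
17. 6265.41ms @ 144/7 + 261.059ms (6/7)
18. 6526.468ms @ 150/7 + 261.059ms (6/7)
19. 6787.527ms @ 156/7 + 261.059ms (6/7)
20. 7048.586ms @ 162/7 + 261.059ms (6/7)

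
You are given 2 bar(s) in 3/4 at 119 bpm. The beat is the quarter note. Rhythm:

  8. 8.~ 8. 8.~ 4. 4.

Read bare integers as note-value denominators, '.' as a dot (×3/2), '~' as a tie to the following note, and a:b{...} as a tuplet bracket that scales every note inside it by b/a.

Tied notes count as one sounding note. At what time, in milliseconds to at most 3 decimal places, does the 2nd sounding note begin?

1. 0.0ms @ 0 + 378.151ms (3/4)
2. 378.151ms @ 3/4 + 756.303ms (3/2)
3. 1134.454ms @ 9/4 + 1134.454ms (9/4)
4. 2268.908ms @ 9/2 + 756.303ms (3/2)

note 2 onset = 3/4b = 378.151ms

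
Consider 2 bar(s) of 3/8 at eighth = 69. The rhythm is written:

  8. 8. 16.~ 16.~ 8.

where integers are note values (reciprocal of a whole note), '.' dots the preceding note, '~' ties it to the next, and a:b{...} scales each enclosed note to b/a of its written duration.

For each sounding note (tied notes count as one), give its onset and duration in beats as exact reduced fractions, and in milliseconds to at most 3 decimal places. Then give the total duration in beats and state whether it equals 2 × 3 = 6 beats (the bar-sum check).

1) 0.0ms=0b +1304.348ms=3/2b
2) 1304.348ms=3/2b +1304.348ms=3/2b
3) 2608.696ms=3b +2608.696ms=3b
Σ=6b of 6 (69bpm 3/8) — PASS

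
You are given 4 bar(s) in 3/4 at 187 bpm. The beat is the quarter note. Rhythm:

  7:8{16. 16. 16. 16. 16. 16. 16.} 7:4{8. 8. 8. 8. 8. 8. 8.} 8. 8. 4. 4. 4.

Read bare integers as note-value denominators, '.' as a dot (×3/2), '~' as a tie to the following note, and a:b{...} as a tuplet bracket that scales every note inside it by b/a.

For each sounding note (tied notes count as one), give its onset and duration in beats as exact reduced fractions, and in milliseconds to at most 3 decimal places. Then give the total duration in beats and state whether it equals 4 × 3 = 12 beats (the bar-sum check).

1) 0.0ms=0b +137.51ms=3/7b
2) 137.51ms=3/7b +137.51ms=3/7b
3) 275.019ms=6/7b +137.51ms=3/7b
4) 412.529ms=9/7b +137.51ms=3/7b
5) 550.038ms=12/7b +137.51ms=3/7b
6) 687.548ms=15/7b +137.51ms=3/7b
7) 825.057ms=18/7b +137.51ms=3/7b
8) 962.567ms=3b +137.51ms=3/7b
9) 1100.076ms=24/7b +137.51ms=3/7b
10) 1237.586ms=27/7b +137.51ms=3/7b
11) 1375.095ms=30/7b +137.51ms=3/7b
12) 1512.605ms=33/7b +137.51ms=3/7b
13) 1650.115ms=36/7b +137.51ms=3/7b
14) 1787.624ms=39/7b +137.51ms=3/7b
15) 1925.134ms=6b +240.642ms=3/4b
16) 2165.775ms=27/4b +240.642ms=3/4b
17) 2406.417ms=15/2b +481.283ms=3/2b
18) 2887.701ms=9b +481.283ms=3/2b
19) 3368.984ms=21/2b +481.283ms=3/2b
Σ=12b of 12 (187bpm 3/4) — PASS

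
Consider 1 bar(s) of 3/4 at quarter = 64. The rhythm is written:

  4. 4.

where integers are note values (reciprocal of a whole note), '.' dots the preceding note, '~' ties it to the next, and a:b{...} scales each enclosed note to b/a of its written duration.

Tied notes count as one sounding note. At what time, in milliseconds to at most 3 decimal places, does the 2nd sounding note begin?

note 2 onset = 3/2b = 1406.25ms

1. 0.0ms @ 0 + 1406.25ms (3/2)
2. 1406.25ms @ 3/2 + 1406.25ms (3/2)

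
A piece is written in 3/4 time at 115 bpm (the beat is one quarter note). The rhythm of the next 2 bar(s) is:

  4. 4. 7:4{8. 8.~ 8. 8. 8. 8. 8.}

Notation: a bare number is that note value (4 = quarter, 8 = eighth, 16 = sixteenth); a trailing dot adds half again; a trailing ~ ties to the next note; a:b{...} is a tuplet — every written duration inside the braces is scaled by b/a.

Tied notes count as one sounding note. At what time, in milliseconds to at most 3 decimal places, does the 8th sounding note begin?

1. 0.0ms @ 0 + 782.609ms (3/2)
2. 782.609ms @ 3/2 + 782.609ms (3/2)
3. 1565.217ms @ 3 + 223.602ms (3/7)
4. 1788.82ms @ 24/7 + 447.205ms (6/7)
5. 2236.025ms @ 30/7 + 223.602ms (3/7)
6. 2459.627ms @ 33/7 + 223.602ms (3/7)
7. 2683.23ms @ 36/7 + 223.602ms (3/7)
8. 2906.832ms @ 39/7 + 223.602ms (3/7)

note 8 onset = 39/7b = 2906.832ms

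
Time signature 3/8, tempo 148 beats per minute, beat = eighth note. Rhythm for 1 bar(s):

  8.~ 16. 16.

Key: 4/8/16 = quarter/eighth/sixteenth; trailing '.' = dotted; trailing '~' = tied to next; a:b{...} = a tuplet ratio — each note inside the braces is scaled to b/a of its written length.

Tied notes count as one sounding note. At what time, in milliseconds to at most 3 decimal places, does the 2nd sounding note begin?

1. 0.0ms @ 0 + 912.162ms (9/4)
2. 912.162ms @ 9/4 + 304.054ms (3/4)

note 2 onset = 9/4b = 912.162ms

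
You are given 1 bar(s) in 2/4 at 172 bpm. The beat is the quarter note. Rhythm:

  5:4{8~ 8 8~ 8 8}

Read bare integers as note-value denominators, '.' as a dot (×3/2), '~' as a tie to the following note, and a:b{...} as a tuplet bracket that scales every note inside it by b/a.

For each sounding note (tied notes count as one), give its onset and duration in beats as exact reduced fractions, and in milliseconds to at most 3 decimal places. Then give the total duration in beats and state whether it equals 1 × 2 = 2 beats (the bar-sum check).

1) 0.0ms=0b +279.07ms=4/5b
2) 279.07ms=4/5b +279.07ms=4/5b
3) 558.14ms=8/5b +139.535ms=2/5b
Σ=2b of 2 (172bpm 2/4) — PASS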